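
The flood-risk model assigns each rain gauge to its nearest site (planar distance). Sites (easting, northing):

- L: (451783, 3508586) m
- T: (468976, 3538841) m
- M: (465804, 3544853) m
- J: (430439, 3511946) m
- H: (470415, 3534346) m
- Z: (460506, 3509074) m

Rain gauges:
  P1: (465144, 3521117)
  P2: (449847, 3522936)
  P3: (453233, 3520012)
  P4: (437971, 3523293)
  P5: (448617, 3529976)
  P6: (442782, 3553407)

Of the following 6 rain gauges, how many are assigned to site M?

P1 → Z
P2 → L
P3 → L
P4 → J
P5 → L
P6 → M
1 of the 6 goes to M.

1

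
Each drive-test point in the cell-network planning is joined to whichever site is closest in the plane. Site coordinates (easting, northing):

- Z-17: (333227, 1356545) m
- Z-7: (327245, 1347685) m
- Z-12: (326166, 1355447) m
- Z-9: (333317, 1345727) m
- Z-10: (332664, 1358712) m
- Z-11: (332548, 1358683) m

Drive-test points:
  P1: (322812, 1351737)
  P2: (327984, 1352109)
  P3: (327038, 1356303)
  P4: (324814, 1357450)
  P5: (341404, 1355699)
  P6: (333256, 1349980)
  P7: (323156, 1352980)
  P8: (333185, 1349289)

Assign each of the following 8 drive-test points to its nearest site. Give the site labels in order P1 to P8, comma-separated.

Z-12, Z-12, Z-12, Z-12, Z-17, Z-9, Z-12, Z-9

P1 → Z-12 (d²=25013416.00)
P2 → Z-12 (d²=14447368.00)
P3 → Z-12 (d²=1493120.00)
P4 → Z-12 (d²=5839913.00)
P5 → Z-17 (d²=67579045.00)
P6 → Z-9 (d²=18091730.00)
P7 → Z-12 (d²=15146189.00)
P8 → Z-9 (d²=12705268.00)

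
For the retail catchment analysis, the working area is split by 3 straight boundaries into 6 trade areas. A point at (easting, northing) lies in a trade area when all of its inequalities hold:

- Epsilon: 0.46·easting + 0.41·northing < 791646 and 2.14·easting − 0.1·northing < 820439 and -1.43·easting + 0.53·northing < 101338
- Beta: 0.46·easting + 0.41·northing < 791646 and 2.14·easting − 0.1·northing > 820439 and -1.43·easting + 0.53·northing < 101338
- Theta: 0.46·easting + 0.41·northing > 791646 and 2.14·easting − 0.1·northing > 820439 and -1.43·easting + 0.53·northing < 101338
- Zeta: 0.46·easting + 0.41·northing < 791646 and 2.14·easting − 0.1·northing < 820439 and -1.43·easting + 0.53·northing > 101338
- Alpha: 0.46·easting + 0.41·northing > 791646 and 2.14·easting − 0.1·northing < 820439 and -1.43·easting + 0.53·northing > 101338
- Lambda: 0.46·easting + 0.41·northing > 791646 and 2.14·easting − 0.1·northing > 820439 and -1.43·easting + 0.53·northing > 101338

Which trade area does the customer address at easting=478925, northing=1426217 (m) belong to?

0.46·478925 + 0.41·1426217 = 805054.470, which is > 791646
2.14·478925 − 0.1·1426217 = 882277.800, which is > 820439
-1.43·478925 + 0.53·1426217 = 71032.260, which is < 101338
This sign pattern matches Theta.

Theta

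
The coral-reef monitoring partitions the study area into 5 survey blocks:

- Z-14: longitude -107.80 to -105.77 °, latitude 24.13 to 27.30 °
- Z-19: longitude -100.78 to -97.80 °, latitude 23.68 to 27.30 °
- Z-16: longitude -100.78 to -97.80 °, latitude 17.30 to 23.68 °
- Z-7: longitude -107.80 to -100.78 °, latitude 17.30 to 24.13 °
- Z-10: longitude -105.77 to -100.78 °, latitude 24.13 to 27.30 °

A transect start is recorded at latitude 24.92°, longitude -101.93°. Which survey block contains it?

Z-10

The point has longitude = -101.93 and latitude = 24.92.
Only Z-10 satisfies -105.77 ≤ longitude ≤ -100.78 and 24.13 ≤ latitude ≤ 27.30.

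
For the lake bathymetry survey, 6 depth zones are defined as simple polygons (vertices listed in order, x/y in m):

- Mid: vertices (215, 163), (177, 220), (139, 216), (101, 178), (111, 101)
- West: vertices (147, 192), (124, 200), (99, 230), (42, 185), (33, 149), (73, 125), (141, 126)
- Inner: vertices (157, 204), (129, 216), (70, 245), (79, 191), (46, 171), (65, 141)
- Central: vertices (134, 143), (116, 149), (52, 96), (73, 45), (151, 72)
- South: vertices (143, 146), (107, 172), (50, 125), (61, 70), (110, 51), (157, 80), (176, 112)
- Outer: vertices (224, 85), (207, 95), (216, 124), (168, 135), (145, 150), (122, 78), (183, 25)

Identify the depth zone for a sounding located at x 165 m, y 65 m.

Cast a ray rightward from (165, 65). For each polygon, the edges (by vertex number in listed order) whose endpoints lie on opposite sides of y = 65, where each meets that height, and whether that is right or left of the point:
Mid: no edge straddles that height → 0 crossings.
West: no edge straddles that height → 0 crossings.
Inner: no edge straddles that height → 0 crossings.
Central: 3–4 at x≈64.8 (left), 4–5 at x≈130.8 (left) → 0 crossings.
South: 4–5 at x≈73.9 (left), 5–6 at x≈132.7 (left) → 0 crossings.
Outer: 6–7 at x≈137.0 (left), 7–1 at x≈210.3 (right) → 1 crossing.
Only Outer has an odd count, so the point is inside Outer.

Outer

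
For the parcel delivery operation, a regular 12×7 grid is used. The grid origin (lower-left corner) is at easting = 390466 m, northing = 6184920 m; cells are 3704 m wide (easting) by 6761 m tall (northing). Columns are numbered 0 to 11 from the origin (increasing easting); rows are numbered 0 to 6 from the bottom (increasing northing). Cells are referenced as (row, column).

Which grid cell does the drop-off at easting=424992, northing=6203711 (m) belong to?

(2, 9)

Column index: ⌊(424992 − 390466) / 3704⌋ = ⌊9.321⌋ = 9
Row offset from origin: ⌊(6203711 − 6184920) / 6761⌋ = ⌊2.779⌋ = 2 → row 2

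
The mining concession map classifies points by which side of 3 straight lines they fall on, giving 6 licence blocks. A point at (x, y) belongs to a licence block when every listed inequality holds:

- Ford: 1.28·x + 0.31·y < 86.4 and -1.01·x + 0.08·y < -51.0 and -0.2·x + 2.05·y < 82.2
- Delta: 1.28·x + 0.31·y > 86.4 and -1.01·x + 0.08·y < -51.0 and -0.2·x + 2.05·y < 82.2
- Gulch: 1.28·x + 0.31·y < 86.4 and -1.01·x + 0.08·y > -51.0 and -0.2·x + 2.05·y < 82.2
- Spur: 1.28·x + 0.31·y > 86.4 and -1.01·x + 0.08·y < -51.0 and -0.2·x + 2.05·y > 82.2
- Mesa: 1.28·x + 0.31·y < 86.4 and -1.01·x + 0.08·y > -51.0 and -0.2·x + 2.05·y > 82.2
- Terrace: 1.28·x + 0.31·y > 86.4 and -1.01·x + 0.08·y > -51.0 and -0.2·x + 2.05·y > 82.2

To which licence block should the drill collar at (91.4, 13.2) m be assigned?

1.28·91.4 + 0.31·13.2 = 121.084, which is > 86.4
-1.01·91.4 + 0.08·13.2 = -91.258, which is < -51.0
-0.2·91.4 + 2.05·13.2 = 8.780, which is < 82.2
This sign pattern matches Delta.

Delta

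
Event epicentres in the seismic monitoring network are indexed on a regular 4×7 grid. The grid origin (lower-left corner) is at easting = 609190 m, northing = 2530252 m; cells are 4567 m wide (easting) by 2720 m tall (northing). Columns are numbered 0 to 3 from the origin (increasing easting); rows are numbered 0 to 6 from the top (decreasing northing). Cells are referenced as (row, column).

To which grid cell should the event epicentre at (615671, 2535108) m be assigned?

Column index: ⌊(615671 − 609190) / 4567⌋ = ⌊1.419⌋ = 1
Row offset from origin: ⌊(2535108 − 2530252) / 2720⌋ = ⌊1.785⌋ = 1 → row 5 (counted from top)

(5, 1)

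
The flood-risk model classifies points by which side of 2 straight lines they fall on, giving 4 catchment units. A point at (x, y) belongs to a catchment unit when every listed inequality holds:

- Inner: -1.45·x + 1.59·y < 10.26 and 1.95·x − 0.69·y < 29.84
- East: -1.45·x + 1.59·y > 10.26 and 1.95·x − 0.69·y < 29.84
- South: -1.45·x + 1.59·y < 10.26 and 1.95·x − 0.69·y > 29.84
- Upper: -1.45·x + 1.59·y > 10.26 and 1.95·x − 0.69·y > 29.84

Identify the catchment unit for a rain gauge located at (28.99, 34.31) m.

-1.45·28.99 + 1.59·34.31 = 12.517, which is > 10.26
1.95·28.99 − 0.69·34.31 = 32.857, which is > 29.84
This sign pattern matches Upper.

Upper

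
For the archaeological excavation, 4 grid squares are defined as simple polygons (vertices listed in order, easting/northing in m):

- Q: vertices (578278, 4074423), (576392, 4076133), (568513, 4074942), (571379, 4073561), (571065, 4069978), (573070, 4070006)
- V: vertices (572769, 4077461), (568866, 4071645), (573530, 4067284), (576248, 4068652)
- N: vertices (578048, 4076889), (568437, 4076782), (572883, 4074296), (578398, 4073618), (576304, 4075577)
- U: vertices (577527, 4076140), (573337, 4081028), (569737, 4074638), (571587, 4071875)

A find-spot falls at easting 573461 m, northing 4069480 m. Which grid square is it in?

Cast a ray rightward from (573461, 4069480). For each polygon, the edges (by vertex number in listed order) whose endpoints lie on opposite sides of northing = 4069480, where each meets that height, and whether that is right or left of the point:
Q: no edge straddles that height → 0 crossings.
V: 2–3 at easting≈571181.4 (left), 4–1 at easting≈575921.0 (right) → 1 crossing.
N: no edge straddles that height → 0 crossings.
U: no edge straddles that height → 0 crossings.
Only V has an odd count, so the point is inside V.

V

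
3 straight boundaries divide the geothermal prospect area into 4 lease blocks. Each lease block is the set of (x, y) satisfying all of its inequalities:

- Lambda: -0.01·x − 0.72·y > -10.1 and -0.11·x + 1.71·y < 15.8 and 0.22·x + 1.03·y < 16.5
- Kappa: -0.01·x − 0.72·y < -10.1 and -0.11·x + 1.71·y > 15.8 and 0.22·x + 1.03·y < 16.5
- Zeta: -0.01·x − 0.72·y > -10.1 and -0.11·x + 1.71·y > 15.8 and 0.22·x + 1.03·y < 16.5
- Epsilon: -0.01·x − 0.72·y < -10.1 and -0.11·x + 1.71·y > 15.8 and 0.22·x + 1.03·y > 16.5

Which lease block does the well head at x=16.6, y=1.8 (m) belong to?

Lambda

-0.01·16.6 − 0.72·1.8 = -1.462, which is > -10.1
-0.11·16.6 + 1.71·1.8 = 1.252, which is < 15.8
0.22·16.6 + 1.03·1.8 = 5.506, which is < 16.5
This sign pattern matches Lambda.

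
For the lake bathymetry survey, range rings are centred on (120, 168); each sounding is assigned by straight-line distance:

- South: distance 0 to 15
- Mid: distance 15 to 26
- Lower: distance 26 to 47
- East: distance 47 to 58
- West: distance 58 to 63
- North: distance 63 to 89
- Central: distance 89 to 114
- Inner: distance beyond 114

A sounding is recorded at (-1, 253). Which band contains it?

Distance = √((-1−120)² + (253−168)²) = √(14641.000 + 7225.000) = 147.872.
114 ≤ 147.872 < ∞ → Inner.

Inner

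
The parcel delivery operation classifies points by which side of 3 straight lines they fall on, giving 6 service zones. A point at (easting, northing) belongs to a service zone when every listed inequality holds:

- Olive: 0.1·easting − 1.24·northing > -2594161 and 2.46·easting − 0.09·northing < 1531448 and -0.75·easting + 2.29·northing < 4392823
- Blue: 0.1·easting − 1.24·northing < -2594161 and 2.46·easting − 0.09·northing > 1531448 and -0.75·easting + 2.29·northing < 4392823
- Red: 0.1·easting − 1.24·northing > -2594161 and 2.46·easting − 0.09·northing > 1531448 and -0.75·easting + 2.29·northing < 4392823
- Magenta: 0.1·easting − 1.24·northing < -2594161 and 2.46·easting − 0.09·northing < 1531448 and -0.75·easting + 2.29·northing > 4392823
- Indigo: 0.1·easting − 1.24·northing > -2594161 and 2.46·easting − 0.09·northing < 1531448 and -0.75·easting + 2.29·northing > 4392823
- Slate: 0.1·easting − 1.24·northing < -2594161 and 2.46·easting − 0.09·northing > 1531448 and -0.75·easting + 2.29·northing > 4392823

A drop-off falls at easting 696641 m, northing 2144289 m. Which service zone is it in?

Olive

0.1·696641 − 1.24·2144289 = -2589254.260, which is > -2594161
2.46·696641 − 0.09·2144289 = 1520750.850, which is < 1531448
-0.75·696641 + 2.29·2144289 = 4387941.060, which is < 4392823
This sign pattern matches Olive.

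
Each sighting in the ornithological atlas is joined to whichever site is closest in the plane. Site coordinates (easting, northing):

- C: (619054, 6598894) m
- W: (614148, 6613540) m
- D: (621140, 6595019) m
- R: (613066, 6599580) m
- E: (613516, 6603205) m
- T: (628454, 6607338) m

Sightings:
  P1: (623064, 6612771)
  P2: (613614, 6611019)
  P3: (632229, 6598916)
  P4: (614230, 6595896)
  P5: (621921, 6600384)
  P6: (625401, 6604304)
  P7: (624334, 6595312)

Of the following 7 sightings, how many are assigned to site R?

P1 → T
P2 → W
P3 → T
P4 → R
P5 → C
P6 → T
P7 → D
1 of the 7 goes to R.

1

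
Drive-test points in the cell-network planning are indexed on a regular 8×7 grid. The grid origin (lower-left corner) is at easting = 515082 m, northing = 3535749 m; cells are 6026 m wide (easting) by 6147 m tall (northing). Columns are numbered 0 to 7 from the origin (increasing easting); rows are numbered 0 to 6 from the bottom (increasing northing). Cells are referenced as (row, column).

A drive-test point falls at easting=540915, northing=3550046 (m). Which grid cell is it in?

Column index: ⌊(540915 − 515082) / 6026⌋ = ⌊4.287⌋ = 4
Row offset from origin: ⌊(3550046 − 3535749) / 6147⌋ = ⌊2.326⌋ = 2 → row 2

(2, 4)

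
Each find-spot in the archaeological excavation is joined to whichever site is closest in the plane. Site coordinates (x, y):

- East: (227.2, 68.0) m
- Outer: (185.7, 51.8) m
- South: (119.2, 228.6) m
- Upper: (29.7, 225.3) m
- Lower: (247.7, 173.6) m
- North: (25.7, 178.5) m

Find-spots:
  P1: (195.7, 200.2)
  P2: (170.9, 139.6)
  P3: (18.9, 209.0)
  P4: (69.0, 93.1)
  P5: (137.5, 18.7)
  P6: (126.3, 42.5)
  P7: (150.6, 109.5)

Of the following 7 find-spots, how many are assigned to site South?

0

P1 → Lower
P2 → Lower
P3 → Upper
P4 → North
P5 → Outer
P6 → Outer
P7 → Outer
0 of the 7 go to South.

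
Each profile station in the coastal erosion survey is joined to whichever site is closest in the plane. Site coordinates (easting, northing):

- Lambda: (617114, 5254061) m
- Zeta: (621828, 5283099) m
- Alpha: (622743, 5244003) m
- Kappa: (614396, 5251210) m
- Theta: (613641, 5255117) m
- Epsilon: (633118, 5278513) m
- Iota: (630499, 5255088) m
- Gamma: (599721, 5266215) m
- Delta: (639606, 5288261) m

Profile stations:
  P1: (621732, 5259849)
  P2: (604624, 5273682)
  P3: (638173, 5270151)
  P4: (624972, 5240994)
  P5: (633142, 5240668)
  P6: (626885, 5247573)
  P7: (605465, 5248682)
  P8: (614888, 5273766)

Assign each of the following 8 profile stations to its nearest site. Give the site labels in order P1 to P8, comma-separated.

Lambda, Gamma, Epsilon, Alpha, Alpha, Alpha, Kappa, Zeta

P1 → Lambda (d²=54826868.00)
P2 → Gamma (d²=79795498.00)
P3 → Epsilon (d²=95476069.00)
P4 → Alpha (d²=14022522.00)
P5 → Alpha (d²=119261426.00)
P6 → Alpha (d²=29901064.00)
P7 → Kappa (d²=86153545.00)
P8 → Zeta (d²=135268489.00)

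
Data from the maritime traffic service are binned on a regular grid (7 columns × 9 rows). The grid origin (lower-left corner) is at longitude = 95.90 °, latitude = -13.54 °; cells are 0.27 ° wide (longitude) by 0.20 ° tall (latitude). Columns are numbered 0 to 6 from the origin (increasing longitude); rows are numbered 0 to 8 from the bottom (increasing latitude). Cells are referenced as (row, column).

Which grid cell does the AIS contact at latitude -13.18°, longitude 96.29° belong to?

Column index: ⌊(96.29 − 95.90) / 0.27⌋ = ⌊1.444⌋ = 1
Row offset from origin: ⌊(-13.18 − -13.54) / 0.20⌋ = ⌊1.800⌋ = 1 → row 1

(1, 1)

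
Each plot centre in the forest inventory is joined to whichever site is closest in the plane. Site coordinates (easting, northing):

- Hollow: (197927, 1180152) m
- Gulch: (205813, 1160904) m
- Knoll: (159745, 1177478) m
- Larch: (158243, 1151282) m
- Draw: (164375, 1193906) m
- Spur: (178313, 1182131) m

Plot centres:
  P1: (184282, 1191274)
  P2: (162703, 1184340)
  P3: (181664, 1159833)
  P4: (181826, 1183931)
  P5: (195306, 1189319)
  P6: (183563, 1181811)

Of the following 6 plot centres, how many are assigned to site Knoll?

P1 → Spur
P2 → Knoll
P3 → Spur
P4 → Spur
P5 → Hollow
P6 → Spur
1 of the 6 goes to Knoll.

1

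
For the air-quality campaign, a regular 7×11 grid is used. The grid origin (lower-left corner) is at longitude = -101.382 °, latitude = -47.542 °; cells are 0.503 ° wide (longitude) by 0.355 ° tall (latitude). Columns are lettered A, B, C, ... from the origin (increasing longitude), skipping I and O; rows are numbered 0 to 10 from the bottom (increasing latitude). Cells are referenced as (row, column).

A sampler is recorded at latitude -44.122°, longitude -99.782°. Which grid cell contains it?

Column index: ⌊(-99.782 − -101.382) / 0.503⌋ = ⌊3.181⌋ = 3 → column D
Row offset from origin: ⌊(-44.122 − -47.542) / 0.355⌋ = ⌊9.634⌋ = 9 → row 9

(9, D)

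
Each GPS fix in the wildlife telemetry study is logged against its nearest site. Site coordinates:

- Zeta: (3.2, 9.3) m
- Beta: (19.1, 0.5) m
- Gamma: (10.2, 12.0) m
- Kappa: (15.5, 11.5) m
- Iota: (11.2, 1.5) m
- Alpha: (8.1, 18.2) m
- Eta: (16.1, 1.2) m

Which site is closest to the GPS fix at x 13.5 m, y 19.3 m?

Squared distances to each site:
Zeta: 206.090; Beta: 384.800; Gamma: 64.180; Kappa: 64.840; Iota: 322.130; Alpha: 30.370; Eta: 334.370.
Minimum at Alpha.

Alpha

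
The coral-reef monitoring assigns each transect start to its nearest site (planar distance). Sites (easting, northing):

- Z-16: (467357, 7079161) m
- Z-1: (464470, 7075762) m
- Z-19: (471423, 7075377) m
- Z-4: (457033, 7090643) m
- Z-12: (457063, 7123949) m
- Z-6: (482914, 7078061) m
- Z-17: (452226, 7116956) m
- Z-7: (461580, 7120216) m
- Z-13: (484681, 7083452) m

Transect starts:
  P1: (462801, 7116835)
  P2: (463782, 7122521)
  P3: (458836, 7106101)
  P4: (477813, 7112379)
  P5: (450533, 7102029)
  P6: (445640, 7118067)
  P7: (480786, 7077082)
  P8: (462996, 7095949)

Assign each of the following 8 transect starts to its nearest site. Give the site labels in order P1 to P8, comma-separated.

P1 → Z-7 (d²=12922002.00)
P2 → Z-7 (d²=10161829.00)
P3 → Z-17 (d²=161523125.00)
P4 → Z-7 (d²=324928858.00)
P5 → Z-4 (d²=171890996.00)
P6 → Z-17 (d²=44609717.00)
P7 → Z-6 (d²=5486825.00)
P8 → Z-4 (d²=63711005.00)

Z-7, Z-7, Z-17, Z-7, Z-4, Z-17, Z-6, Z-4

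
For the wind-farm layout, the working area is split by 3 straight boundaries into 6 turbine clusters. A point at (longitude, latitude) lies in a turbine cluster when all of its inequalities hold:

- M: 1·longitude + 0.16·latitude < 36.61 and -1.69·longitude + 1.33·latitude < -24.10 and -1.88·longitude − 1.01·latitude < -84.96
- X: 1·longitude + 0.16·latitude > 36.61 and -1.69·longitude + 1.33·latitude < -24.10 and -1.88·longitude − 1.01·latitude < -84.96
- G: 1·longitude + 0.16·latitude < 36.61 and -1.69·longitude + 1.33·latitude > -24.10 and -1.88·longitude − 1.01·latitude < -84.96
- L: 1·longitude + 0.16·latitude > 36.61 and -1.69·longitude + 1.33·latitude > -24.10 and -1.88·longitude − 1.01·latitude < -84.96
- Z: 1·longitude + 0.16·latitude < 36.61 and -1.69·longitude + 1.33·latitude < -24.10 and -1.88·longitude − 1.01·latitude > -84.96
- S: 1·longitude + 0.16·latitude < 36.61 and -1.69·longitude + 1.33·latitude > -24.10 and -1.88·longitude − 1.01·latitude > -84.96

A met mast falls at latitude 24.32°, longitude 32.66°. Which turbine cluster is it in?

1·32.66 + 0.16·24.32 = 36.551, which is < 36.61
-1.69·32.66 + 1.33·24.32 = -22.850, which is > -24.10
-1.88·32.66 − 1.01·24.32 = -85.964, which is < -84.96
This sign pattern matches G.

G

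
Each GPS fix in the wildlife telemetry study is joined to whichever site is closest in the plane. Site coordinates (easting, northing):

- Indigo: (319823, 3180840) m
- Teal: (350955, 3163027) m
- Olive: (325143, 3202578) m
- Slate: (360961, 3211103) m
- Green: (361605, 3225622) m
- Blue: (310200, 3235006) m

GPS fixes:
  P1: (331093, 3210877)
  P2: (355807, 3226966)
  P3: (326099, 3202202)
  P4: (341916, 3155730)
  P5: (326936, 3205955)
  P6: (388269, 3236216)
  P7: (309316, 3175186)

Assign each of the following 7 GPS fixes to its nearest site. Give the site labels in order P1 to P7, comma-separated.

P1 → Olive (d²=104275901.00)
P2 → Green (d²=35423140.00)
P3 → Olive (d²=1055312.00)
P4 → Teal (d²=134949730.00)
P5 → Olive (d²=14618978.00)
P6 → Green (d²=823201732.00)
P7 → Indigo (d²=142364765.00)

Olive, Green, Olive, Teal, Olive, Green, Indigo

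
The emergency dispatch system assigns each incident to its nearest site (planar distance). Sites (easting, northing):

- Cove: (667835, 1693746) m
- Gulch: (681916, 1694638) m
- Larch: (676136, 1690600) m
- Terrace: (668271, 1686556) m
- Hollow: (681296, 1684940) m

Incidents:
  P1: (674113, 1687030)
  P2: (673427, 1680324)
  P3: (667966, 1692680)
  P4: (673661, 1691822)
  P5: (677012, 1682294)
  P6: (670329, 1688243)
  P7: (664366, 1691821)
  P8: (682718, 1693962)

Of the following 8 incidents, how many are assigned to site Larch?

2

P1 → Larch
P2 → Terrace
P3 → Cove
P4 → Larch
P5 → Hollow
P6 → Terrace
P7 → Cove
P8 → Gulch
2 of the 8 go to Larch.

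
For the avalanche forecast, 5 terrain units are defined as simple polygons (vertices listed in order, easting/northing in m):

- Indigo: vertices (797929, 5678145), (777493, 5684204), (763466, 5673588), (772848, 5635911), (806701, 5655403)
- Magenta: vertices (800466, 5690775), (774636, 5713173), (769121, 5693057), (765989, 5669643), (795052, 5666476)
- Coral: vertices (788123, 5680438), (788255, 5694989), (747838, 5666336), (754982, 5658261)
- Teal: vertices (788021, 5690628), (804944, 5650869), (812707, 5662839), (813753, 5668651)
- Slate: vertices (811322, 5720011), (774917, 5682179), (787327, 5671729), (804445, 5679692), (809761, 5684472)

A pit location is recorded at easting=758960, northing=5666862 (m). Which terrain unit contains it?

Cast a ray rightward from (758960, 5666862). For each polygon, the edges (by vertex number in listed order) whose endpoints lie on opposite sides of northing = 5666862, where each meets that height, and whether that is right or left of the point:
Indigo: 3–4 at easting≈765140.9 (right), 5–1 at easting≈802281.1 (right) → 2 crossings.
Magenta: 4–5 at easting≈791509.7 (right), 5–1 at easting≈795138.0 (right) → 2 crossings.
Coral: 2–3 at easting≈748580.0 (left), 4–1 at easting≈767835.2 (right) → 1 crossing.
Teal: 1–2 at easting≈798136.7 (right), 3–4 at easting≈813431.0 (right) → 2 crossings.
Slate: no edge straddles that height → 0 crossings.
Only Coral has an odd count, so the point is inside Coral.

Coral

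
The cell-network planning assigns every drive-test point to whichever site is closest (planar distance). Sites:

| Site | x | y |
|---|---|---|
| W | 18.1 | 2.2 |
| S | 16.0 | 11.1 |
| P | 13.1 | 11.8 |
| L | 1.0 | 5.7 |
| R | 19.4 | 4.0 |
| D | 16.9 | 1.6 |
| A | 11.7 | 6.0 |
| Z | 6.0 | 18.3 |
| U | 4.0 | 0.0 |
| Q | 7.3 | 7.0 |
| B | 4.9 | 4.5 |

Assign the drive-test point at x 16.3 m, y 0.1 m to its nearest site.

Squared distances to each site:
W: 7.650; S: 121.090; P: 147.130; L: 265.450; R: 24.820; D: 2.610; A: 55.970; Z: 437.330; U: 151.300; Q: 128.610; B: 149.320.
Minimum at D.

D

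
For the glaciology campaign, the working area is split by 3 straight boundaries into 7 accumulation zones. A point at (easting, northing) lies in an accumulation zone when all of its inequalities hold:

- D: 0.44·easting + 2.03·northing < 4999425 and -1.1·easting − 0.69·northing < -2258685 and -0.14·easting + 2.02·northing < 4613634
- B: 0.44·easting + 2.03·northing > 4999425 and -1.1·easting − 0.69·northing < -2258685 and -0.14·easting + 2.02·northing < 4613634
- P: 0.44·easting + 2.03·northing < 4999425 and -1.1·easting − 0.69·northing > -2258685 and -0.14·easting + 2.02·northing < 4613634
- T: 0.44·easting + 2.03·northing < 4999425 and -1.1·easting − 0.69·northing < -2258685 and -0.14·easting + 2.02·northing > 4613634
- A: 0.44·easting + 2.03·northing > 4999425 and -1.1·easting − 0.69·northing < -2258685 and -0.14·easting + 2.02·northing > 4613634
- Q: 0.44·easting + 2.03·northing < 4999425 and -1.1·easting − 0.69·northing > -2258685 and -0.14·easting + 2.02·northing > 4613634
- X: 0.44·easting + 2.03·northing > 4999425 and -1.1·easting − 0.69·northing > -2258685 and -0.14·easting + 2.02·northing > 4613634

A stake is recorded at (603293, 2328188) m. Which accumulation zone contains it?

T

0.44·603293 + 2.03·2328188 = 4991670.560, which is < 4999425
-1.1·603293 − 0.69·2328188 = -2270072.020, which is < -2258685
-0.14·603293 + 2.02·2328188 = 4618478.740, which is > 4613634
This sign pattern matches T.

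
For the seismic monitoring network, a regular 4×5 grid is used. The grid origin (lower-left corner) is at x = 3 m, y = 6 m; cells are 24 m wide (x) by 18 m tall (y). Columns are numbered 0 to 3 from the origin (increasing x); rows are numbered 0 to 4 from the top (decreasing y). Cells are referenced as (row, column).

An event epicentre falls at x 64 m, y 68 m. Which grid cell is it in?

(1, 2)

Column index: ⌊(64 − 3) / 24⌋ = ⌊2.542⌋ = 2
Row offset from origin: ⌊(68 − 6) / 18⌋ = ⌊3.444⌋ = 3 → row 1 (counted from top)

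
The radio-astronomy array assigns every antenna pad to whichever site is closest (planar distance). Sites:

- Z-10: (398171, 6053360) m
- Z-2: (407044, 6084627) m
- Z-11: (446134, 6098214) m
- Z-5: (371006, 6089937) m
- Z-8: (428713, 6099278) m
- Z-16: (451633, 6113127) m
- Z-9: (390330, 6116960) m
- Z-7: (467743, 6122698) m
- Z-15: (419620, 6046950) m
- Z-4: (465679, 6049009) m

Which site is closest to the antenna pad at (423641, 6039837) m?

Squared distances to each site:
Z-10: 831592429.000; Z-2: 2281604509.000; Z-11: 3913809178.000; Z-5: 5280453225.000; Z-8: 3558957665.000; Z-16: 6154976164.000; Z-9: 7057579850.000; Z-7: 8810931725.000; Z-15: 66763210.000; Z-4: 1851319028.000.
Minimum at Z-15.

Z-15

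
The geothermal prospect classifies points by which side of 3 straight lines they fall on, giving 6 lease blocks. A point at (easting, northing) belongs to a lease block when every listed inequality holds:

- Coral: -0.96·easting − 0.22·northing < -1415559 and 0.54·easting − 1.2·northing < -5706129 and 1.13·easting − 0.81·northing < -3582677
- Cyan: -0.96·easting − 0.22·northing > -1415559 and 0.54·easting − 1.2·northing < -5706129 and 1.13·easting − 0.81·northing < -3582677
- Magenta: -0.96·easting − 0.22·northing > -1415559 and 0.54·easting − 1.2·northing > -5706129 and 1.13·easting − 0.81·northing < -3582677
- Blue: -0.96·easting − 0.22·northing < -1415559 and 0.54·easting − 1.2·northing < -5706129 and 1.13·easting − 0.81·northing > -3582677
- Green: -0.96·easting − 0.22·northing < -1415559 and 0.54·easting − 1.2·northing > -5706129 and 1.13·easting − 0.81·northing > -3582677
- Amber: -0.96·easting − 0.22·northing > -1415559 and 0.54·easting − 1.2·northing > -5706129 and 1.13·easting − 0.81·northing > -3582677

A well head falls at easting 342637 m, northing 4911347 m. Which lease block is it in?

Cyan

-0.96·342637 − 0.22·4911347 = -1409427.860, which is > -1415559
0.54·342637 − 1.2·4911347 = -5708592.420, which is < -5706129
1.13·342637 − 0.81·4911347 = -3591011.260, which is < -3582677
This sign pattern matches Cyan.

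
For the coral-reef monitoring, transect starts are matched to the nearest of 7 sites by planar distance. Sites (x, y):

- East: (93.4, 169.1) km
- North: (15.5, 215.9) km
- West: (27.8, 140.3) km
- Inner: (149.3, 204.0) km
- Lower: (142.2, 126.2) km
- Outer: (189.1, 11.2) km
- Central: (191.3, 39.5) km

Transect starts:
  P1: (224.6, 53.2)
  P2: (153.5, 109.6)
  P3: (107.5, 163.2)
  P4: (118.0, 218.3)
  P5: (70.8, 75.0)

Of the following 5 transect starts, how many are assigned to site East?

1

P1 → Central
P2 → Lower
P3 → East
P4 → Inner
P5 → West
1 of the 5 goes to East.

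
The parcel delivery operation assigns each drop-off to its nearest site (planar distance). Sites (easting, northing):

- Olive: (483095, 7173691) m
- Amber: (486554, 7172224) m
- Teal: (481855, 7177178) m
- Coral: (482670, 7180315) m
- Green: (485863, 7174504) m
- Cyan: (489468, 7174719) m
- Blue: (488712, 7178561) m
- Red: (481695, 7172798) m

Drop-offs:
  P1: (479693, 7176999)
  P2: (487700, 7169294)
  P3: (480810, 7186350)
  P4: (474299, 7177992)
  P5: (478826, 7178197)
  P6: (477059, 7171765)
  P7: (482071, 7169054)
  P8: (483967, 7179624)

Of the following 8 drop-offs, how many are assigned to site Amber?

P1 → Teal
P2 → Amber
P3 → Coral
P4 → Teal
P5 → Teal
P6 → Red
P7 → Red
P8 → Coral
1 of the 8 goes to Amber.

1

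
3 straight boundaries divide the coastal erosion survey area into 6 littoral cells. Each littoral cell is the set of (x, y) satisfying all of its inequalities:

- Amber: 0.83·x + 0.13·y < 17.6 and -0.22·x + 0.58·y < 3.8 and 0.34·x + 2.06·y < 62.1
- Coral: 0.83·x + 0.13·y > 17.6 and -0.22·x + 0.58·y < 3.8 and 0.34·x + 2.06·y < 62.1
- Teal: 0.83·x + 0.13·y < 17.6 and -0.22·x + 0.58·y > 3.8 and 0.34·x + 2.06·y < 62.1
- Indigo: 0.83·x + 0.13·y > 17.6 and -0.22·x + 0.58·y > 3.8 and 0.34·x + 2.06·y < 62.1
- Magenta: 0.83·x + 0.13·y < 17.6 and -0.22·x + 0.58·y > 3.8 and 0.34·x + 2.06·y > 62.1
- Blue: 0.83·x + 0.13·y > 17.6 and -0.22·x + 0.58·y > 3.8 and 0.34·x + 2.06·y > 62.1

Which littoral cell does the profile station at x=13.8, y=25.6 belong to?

Teal

0.83·13.8 + 0.13·25.6 = 14.782, which is < 17.6
-0.22·13.8 + 0.58·25.6 = 11.812, which is > 3.8
0.34·13.8 + 2.06·25.6 = 57.428, which is < 62.1
This sign pattern matches Teal.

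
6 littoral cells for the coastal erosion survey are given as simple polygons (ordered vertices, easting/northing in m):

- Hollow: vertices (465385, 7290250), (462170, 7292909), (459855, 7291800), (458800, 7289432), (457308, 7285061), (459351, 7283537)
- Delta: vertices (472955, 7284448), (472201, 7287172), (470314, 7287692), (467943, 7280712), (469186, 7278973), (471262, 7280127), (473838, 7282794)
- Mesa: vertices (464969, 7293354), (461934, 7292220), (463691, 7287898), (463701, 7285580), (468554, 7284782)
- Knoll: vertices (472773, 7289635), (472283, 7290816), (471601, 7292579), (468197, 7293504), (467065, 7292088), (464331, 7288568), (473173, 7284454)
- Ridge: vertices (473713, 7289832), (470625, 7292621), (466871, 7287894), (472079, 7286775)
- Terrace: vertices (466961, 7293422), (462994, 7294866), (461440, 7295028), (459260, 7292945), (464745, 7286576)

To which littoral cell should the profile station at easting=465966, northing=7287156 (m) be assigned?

Mesa

Cast a ray rightward from (465966, 7287156). For each polygon, the edges (by vertex number in listed order) whose endpoints lie on opposite sides of northing = 7287156, where each meets that height, and whether that is right or left of the point:
Hollow: 4–5 at easting≈458023.1 (left), 6–1 at easting≈462603.9 (left) → 0 crossings.
Delta: 1–2 at easting≈472205.4 (right), 3–4 at easting≈470131.9 (right) → 2 crossings.
Mesa: 3–4 at easting≈463694.2 (left), 5–1 at easting≈467561.1 (right) → 1 crossing.
Knoll: 6–7 at easting≈467365.7 (right), 7–1 at easting≈472964.4 (right) → 2 crossings.
Ridge: 3–4 at easting≈470305.8 (right), 4–1 at easting≈472282.6 (right) → 2 crossings.
Terrace: 4–5 at easting≈464245.5 (left), 5–1 at easting≈464932.7 (left) → 0 crossings.
Only Mesa has an odd count, so the point is inside Mesa.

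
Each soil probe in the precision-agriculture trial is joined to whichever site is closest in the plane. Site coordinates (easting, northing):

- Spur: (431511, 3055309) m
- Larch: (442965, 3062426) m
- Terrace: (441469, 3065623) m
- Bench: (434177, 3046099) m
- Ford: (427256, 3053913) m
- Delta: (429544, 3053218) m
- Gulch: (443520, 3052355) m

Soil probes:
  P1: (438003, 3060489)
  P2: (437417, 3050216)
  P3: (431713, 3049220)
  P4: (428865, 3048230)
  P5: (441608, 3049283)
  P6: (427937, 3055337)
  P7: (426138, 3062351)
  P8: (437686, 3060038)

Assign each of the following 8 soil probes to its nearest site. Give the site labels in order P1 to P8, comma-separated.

P1 → Larch (d²=28373413.00)
P2 → Bench (d²=27447289.00)
P3 → Bench (d²=15811937.00)
P4 → Delta (d²=25341185.00)
P5 → Gulch (d²=13092928.00)
P6 → Ford (d²=2491537.00)
P7 → Ford (d²=72449768.00)
P8 → Larch (d²=33570385.00)

Larch, Bench, Bench, Delta, Gulch, Ford, Ford, Larch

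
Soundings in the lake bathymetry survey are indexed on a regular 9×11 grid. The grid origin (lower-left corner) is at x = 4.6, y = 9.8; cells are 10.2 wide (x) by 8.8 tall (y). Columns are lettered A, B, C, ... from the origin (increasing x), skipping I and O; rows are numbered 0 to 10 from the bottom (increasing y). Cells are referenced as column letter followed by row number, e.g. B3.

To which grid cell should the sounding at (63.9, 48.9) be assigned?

F4

Column index: ⌊(63.9 − 4.6) / 10.2⌋ = ⌊5.814⌋ = 5 → column F
Row offset from origin: ⌊(48.9 − 9.8) / 8.8⌋ = ⌊4.443⌋ = 4 → row 4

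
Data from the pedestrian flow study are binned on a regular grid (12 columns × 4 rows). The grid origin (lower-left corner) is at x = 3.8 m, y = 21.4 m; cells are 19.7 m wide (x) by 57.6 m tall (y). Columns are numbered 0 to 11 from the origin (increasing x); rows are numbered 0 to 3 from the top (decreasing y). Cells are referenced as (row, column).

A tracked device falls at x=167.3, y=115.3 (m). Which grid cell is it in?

Column index: ⌊(167.3 − 3.8) / 19.7⌋ = ⌊8.299⌋ = 8
Row offset from origin: ⌊(115.3 − 21.4) / 57.6⌋ = ⌊1.630⌋ = 1 → row 2 (counted from top)

(2, 8)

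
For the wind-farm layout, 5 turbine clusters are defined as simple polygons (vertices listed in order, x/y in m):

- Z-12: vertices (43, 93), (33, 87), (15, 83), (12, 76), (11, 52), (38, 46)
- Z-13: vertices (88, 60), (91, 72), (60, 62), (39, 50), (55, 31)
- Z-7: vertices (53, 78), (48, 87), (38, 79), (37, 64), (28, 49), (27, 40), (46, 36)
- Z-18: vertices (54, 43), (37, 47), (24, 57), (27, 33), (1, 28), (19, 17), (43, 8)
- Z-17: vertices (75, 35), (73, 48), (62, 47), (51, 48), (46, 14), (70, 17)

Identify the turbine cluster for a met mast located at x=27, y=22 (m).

Cast a ray rightward from (27, 22). For each polygon, the edges (by vertex number in listed order) whose endpoints lie on opposite sides of y = 22, where each meets that height, and whether that is right or left of the point:
Z-12: no edge straddles that height → 0 crossings.
Z-13: no edge straddles that height → 0 crossings.
Z-7: no edge straddles that height → 0 crossings.
Z-18: 5–6 at x≈10.8 (left), 7–1 at x≈47.4 (right) → 1 crossing.
Z-17: 4–5 at x≈47.2 (right), 6–1 at x≈71.4 (right) → 2 crossings.
Only Z-18 has an odd count, so the point is inside Z-18.

Z-18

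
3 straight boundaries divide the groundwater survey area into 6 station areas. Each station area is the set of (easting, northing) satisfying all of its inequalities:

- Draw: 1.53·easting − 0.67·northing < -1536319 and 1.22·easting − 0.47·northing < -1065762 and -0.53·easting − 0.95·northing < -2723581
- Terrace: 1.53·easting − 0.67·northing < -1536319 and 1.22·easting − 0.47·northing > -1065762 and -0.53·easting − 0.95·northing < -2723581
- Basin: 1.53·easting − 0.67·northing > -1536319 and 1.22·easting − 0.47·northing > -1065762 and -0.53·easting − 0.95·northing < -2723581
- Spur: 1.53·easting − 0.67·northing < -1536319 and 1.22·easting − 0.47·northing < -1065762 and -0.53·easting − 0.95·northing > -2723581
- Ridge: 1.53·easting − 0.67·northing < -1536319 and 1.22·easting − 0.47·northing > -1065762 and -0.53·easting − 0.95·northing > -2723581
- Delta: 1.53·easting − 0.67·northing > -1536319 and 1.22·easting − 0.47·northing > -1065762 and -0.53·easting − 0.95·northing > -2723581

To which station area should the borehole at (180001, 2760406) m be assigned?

1.53·180001 − 0.67·2760406 = -1574070.490, which is < -1536319
1.22·180001 − 0.47·2760406 = -1077789.600, which is < -1065762
-0.53·180001 − 0.95·2760406 = -2717786.230, which is > -2723581
This sign pattern matches Spur.

Spur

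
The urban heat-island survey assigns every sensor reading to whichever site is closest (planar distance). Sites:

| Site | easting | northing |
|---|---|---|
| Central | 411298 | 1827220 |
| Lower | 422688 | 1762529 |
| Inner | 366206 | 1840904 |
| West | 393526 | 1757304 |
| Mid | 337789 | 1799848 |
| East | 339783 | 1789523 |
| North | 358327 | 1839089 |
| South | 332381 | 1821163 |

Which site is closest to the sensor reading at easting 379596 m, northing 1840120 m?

Inner

Squared distances to each site:
Central: 1171426804.000; Lower: 7877283745.000; Inner: 179906756.000; West: 7052534756.000; Mid: 3369659233.000; East: 4145131378.000; North: 453433322.000; South: 2588624074.000.
Minimum at Inner.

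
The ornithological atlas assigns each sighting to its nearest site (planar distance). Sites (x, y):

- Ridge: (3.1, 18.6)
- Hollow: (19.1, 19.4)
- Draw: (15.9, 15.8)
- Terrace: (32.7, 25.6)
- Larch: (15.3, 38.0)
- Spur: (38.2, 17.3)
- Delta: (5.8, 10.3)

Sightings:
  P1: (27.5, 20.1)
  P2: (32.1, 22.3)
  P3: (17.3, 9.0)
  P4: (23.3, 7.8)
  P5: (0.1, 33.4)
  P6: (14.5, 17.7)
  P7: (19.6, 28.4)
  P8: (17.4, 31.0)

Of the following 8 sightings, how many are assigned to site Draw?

3

P1 → Terrace
P2 → Terrace
P3 → Draw
P4 → Draw
P5 → Ridge
P6 → Draw
P7 → Hollow
P8 → Larch
3 of the 8 go to Draw.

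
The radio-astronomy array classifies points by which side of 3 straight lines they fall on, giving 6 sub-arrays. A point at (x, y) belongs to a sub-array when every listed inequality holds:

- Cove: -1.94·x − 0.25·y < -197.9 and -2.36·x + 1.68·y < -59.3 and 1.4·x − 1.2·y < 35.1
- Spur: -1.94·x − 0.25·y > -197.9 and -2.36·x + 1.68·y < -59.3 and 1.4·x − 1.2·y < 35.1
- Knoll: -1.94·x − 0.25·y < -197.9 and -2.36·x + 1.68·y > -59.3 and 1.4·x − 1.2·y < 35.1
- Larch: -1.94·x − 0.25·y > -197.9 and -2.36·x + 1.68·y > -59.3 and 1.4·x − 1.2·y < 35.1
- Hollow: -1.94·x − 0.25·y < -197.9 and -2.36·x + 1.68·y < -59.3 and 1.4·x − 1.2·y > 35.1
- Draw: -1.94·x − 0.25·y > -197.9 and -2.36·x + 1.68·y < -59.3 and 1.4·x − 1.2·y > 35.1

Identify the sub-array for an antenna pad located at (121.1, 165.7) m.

-1.94·121.1 − 0.25·165.7 = -276.359, which is < -197.9
-2.36·121.1 + 1.68·165.7 = -7.420, which is > -59.3
1.4·121.1 − 1.2·165.7 = -29.300, which is < 35.1
This sign pattern matches Knoll.

Knoll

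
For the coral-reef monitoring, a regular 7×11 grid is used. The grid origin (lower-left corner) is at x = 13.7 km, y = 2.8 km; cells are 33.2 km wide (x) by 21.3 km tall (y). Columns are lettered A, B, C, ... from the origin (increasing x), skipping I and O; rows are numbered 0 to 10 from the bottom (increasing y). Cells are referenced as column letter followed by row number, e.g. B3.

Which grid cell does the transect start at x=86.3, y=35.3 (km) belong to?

C1

Column index: ⌊(86.3 − 13.7) / 33.2⌋ = ⌊2.187⌋ = 2 → column C
Row offset from origin: ⌊(35.3 − 2.8) / 21.3⌋ = ⌊1.526⌋ = 1 → row 1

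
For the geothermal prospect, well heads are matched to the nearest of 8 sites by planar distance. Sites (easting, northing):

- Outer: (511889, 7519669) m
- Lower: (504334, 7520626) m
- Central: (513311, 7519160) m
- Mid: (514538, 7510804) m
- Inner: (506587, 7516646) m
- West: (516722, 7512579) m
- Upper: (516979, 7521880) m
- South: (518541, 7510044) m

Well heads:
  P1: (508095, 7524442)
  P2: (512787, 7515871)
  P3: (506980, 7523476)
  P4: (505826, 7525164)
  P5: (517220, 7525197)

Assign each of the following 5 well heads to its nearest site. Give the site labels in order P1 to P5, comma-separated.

Lower, Central, Lower, Lower, Upper

P1 → Lower (d²=28706977.00)
P2 → Central (d²=11092097.00)
P3 → Lower (d²=15123816.00)
P4 → Lower (d²=22819508.00)
P5 → Upper (d²=11060570.00)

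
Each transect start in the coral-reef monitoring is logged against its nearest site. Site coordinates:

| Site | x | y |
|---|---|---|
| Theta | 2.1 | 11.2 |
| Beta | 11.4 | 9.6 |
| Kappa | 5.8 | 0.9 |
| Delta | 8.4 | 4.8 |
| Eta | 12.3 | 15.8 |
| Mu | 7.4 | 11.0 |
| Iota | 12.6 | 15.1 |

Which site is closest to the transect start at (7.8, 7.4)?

Squared distances to each site:
Theta: 46.930; Beta: 17.800; Kappa: 46.250; Delta: 7.120; Eta: 90.810; Mu: 13.120; Iota: 82.330.
Minimum at Delta.

Delta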